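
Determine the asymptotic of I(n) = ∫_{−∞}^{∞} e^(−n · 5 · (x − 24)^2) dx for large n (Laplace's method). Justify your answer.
I(n) = sqrt(π/(5n))

Here φ(x) = 5 · (x − 24)^2 has its unique minimum at x* = 24 with φ(x*) = 0 and φ''(x*) = 10. Laplace's method gives
  I(n) ~ e^(−n φ(x*)) · sqrt(2π / (n · φ''(x*))) = sqrt(2π / (10n)) = sqrt(π/(5n)).
This is exact: substituting u = (x − 24)·sqrt(5n) gives I(n) = (1/sqrt(5n)) ∫_{−∞}^{∞} e^(−u^2) du = sqrt(π/(5n)).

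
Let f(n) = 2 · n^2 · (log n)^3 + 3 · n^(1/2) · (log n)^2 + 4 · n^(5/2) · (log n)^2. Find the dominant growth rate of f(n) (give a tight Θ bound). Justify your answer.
f(n) ∈ Θ(n^(5/2) · (log n)^2)

Compare the terms by growth order. For large n, n^a · (log n)^b dominates n^a' · (log n)^b' iff a > a', or (a = a' and b > b'). Ranking the 3 terms shows the dominant one is 4 · n^(5/2) · (log n)^2. Hence f(n) ∈ Θ(n^(5/2) · (log n)^2).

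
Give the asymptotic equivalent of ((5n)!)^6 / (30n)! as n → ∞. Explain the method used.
((5n)!)^6/(30n)! ~ ((2π·5n)^(5/2) / sqrt(6)) · 6^(−6·5n)  →  0

Write N = 5n. Stirling: N! ~ sqrt(2π N)(N/e)^N and (6N)! ~ sqrt(2π·6N)·(6N/e)^(6N).
  (N!)^6/(6N)! ~ (2π N)^(6/2) (N/e)^(6N) / [sqrt(2π·6N) (6N/e)^(6N)]
     = (2π N)^(6/2) / sqrt(2π·6N) · (N/(6N))^(6N)
     = (2π N)^((6−1)/2) / sqrt(6) · 6^(−6N).
Since 6^6 > 1, the factor 6^(−6N) decays exponentially, so the ratio → 0. Substituting N = 5n gives the stated form.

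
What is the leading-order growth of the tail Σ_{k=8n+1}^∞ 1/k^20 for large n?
Σ_{k>8n} 1/k^20 ~ 1/(19 · (8n)^19)

Compare to the integral: ∫_{8n}^∞ x^(−20) dx = [−x^(−19)/19]_{8n}^∞ = 1/((20−1)·(8n)^19). Euler-Maclaurin then gives
  Σ_{k>8n} 1/k^20 = ∫_{8n}^∞ dx/x^20 − 1/(2·(8n)^20) + O(1/(8n)^21).
(Equivalently this is ζ(20) − Σ_{k≤8n} 1/k^20.)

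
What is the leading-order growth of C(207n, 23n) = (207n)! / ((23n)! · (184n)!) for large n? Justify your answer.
C(207n, 23n) ~ (387420489/16777216)^(23n) · sqrt(9/(16π·23n))

Write N = 23n. Apply Stirling to each factorial:
  (9N)! ~ sqrt(2π·9N) · (9N/e)^(9N),
  N! ~ sqrt(2π N) · (N/e)^N,
  (8N)! ~ sqrt(2π·8N) · (8N/e)^(8N).
The exponential factors combine to (9N)^(9N) / (N^N · (8N)^(8N)) = 9^(9N)/8^(8N) = (9^9/8^8)^N = (387420489/16777216)^N.
The square-root prefactors combine to sqrt(2π·9N) / (sqrt(2π N)·sqrt(2π·8N)) = sqrt(9 / (2π·8·N)) = sqrt(9/(16π·23n)).
Substituting N = 23n: C(207n, 23n) ~ (387420489/16777216)^(23n) · sqrt(9/(16π·23n)).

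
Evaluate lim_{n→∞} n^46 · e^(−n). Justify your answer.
lim = 0

Exponentials with base > 1 dominate every fixed polynomial: for any fixed c, n^c / e^n → 0 as n → ∞ (e.g. by the ratio test, or since e^n grows faster than any power of n). Hence n^46 · e^(−n) = n^46 / e^n → 0.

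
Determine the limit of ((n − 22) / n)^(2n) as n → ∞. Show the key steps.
lim = e^(−44)

Rewrite as (1 − 22/n)^(2n). By the standard limit (1 + x/n)^n → e^x, we have (1 − 22/n)^n → e^(−22), and raising to the 2nd power gives e^(−44).
More precisely, ln[(1 − 22/n)^(2n)] = 2n · ln(1 − 22/n) = 2n · (-22/n + O(1/n^2)) = -44 + O(1/n) → -44.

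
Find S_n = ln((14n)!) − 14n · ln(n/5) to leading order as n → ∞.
S_n ~ 14n · (ln 70 − 1) + O(ln n)

Stirling: ln((14n)!) = 14n ln(14n) − 14n + O(ln n).
  S_n = 14n ln(14n) − 14n − 14n ln(n/5) + O(ln n)
      = 14n ln(14n) − 14n ln n + 14n ln 5 − 14n + O(ln n)
      = 14n ln 14 + 14n ln 5 − 14n + O(ln n)
      = 14n (ln 70 − 1) + O(ln n).
Numerically ln(70) − 1 ≈ 3.2485.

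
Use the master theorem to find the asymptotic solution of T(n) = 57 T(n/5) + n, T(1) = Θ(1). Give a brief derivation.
T(n) = Θ(n^(log_5 57))

Master theorem: compare f(n) = n to n^(log_5 57) where log_5 57 ≈ 2.512. Since 1 < log_5 57, we have f(n) = O(n^(log_5 57 − ε)) for some ε > 0 — Case 1. Hence T(n) = Θ(n^(log_5 57)).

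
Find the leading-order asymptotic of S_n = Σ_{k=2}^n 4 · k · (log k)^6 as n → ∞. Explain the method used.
S_n ~ 2 · n^2 · (log n)^6

By integral comparison, S_n = ∫_1^n 4 · x · (log x)^6 dx + O(n · (log n)^6). For the integral, the leading term of ∫_1^n x^1 (log x)^6 dx is n^2/2 · (log n)^6 (by repeated integration by parts; each step lowers the log-exponent and produces a relatively O(1/log n) correction). Hence S_n ~ 2 · n^2 · (log n)^6.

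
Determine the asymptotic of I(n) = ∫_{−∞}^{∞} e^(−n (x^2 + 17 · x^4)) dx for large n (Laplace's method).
I(n) ~ sqrt(π/n)

φ(x) = x^2 + 17 · x^4 has its unique global minimum at x* = 0 (since φ'(x) = 2x + 68x^3 = 0 only at x = 0 for real x with both coefficients positive, and φ → ∞ as |x| → ∞). At x* = 0, φ(0) = 0 and φ''(0) = 2. Laplace's method then gives
  I(n) ~ sqrt(2π / (n · φ''(0))) · e^(−n φ(0)) = sqrt(2π / (2n)) = sqrt(π/n).
The 17 · x^4 term contributes only at subleading order (an O(1/n) relative correction).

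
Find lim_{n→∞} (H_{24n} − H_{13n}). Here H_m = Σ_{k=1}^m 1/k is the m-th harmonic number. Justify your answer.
lim = ln(24/13)

Euler-Maclaurin gives H_m = ln m + γ + 1/(2m) + O(1/m^2). The γ and O(1/m) terms cancel in the difference:
  H_{24n} − H_{13n} = ln(24n) − ln(13n) + O(1/n) = ln(24/13) + O(1/n).
Hence the limit is ln(24/13).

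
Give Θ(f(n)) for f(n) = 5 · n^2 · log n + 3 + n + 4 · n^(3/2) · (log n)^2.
f(n) ∈ Θ(n^2 · log n)

Compare the terms by growth order. For large n, n^a · (log n)^b dominates n^a' · (log n)^b' iff a > a', or (a = a' and b > b'). Ranking the 4 terms shows the dominant one is 5 · n^2 · log n. Hence f(n) ∈ Θ(n^2 · log n).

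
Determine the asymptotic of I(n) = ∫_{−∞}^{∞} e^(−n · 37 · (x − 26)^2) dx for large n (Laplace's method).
I(n) = sqrt(π/(37n))

Here φ(x) = 37 · (x − 26)^2 has its unique minimum at x* = 26 with φ(x*) = 0 and φ''(x*) = 74. Laplace's method gives
  I(n) ~ e^(−n φ(x*)) · sqrt(2π / (n · φ''(x*))) = sqrt(2π / (74n)) = sqrt(π/(37n)).
This is exact: substituting u = (x − 26)·sqrt(37n) gives I(n) = (1/sqrt(37n)) ∫_{−∞}^{∞} e^(−u^2) du = sqrt(π/(37n)).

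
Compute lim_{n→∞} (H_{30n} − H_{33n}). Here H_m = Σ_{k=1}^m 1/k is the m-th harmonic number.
lim = ln(30/33) = ln(10/11)

Euler-Maclaurin gives H_m = ln m + γ + 1/(2m) + O(1/m^2). The γ and O(1/m) terms cancel in the difference:
  H_{30n} − H_{33n} = ln(30n) − ln(33n) + O(1/n) = ln(30/33) + O(1/n).
Hence the limit is ln(30/33) = ln(10/11).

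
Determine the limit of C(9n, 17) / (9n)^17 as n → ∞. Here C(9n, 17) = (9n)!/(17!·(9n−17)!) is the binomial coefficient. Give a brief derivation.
lim = 1/17! = 1/355687428096000

With N = 9n → ∞: C(N, 17) / N^17 = [N(N−1)…(N−16)] / (17! · N^17) = (1/17!) · 1 · (1 − 1/(9n)) · … · (1 − 16/(9n)). Each factor → 1 as N → ∞, so the limit is 1/17! = 1/355687428096000.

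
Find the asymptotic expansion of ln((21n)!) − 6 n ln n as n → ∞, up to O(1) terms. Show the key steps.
ln((21n)!) − 6 n ln n = 15 n ln n + 21(ln 21 − 1) n + (1/2) ln(2π·21n) + O(1/n)

Stirling: ln((21n)!) = 21n ln(21n) − 21n + (1/2) ln(2π·21n) + O(1/n).
Expand 21n ln(21n) = 21n (ln n + ln 21) = 21n ln n + 21n ln 21.
Subtract 6n ln n: leading term is (21 − 6) n ln n = 15 n ln n. The next term is 21n ln 21 − 21n = 21(ln 21 − 1) n. Then the (1/2) ln(2π·21n) correction.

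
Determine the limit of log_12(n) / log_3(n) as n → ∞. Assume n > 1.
lim = ln(3) / ln(12) = log_12(3)

Change of base: log_12(n) = ln n / ln 12 and log_3(n) = ln n / ln 3. The ratio is (ln n / ln 12) · (ln 3 / ln n) = ln 3 / ln 12, a constant independent of n. So the limit is ln 3 / ln 12 = log_12(3).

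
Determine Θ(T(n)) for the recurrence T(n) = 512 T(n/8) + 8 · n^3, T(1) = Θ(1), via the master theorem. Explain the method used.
T(n) = Θ(n^3 log n)

log_8 512 = 3, and f(n) = 8 · n^3 = Θ(n^(log_8 512)). This is Case 2 of the master theorem: T(n) = Θ(f(n) · log n) = Θ(n^3 log n).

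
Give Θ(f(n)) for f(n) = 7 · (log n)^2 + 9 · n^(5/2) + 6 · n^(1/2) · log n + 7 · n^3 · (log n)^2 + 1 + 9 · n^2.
f(n) ∈ Θ(n^3 · (log n)^2)

Compare the terms by growth order. For large n, n^a · (log n)^b dominates n^a' · (log n)^b' iff a > a', or (a = a' and b > b'). Ranking the 6 terms shows the dominant one is 7 · n^3 · (log n)^2. Hence f(n) ∈ Θ(n^3 · (log n)^2).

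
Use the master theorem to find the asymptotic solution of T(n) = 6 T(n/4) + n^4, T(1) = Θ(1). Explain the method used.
T(n) = Θ(n^4)

log_4 6 ≈ 1.292. f(n) = n^4 dominates n^(log_4 6) since 4 > 1.292, and the regularity condition a·f(n/b) = 6·(n/4)^4 = (6/256)·n^4 ≤ c·f(n) holds with c = 6/256 ≈ 0.0234 < 1. So this is Case 3: T(n) = Θ(f(n)) = Θ(n^4).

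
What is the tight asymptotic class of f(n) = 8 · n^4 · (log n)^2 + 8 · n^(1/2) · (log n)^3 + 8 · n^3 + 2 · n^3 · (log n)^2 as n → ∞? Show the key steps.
f(n) ∈ Θ(n^4 · (log n)^2)

Compare the terms by growth order. For large n, n^a · (log n)^b dominates n^a' · (log n)^b' iff a > a', or (a = a' and b > b'). Ranking the 4 terms shows the dominant one is 8 · n^4 · (log n)^2. Hence f(n) ∈ Θ(n^4 · (log n)^2).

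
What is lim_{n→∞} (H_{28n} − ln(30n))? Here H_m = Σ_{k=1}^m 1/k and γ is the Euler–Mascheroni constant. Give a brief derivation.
lim = ln(14/15) + γ

By Euler-Maclaurin, H_m = ln m + γ + O(1/m). So
  H_{28n} − ln(30n) = ln(28n) + γ − ln(30n) + O(1/n)
                       = ln(28/30) + γ + O(1/n).
Hence the limit is ln(28/30) + γ (= ln(14/15)).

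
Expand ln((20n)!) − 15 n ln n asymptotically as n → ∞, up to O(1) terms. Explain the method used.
ln((20n)!) − 15 n ln n = 5 n ln n + 20(ln 20 − 1) n + (1/2) ln(2π·20n) + O(1/n)

Stirling: ln((20n)!) = 20n ln(20n) − 20n + (1/2) ln(2π·20n) + O(1/n).
Expand 20n ln(20n) = 20n (ln n + ln 20) = 20n ln n + 20n ln 20.
Subtract 15n ln n: leading term is (20 − 15) n ln n = 5 n ln n. The next term is 20n ln 20 − 20n = 20(ln 20 − 1) n. Then the (1/2) ln(2π·20n) correction.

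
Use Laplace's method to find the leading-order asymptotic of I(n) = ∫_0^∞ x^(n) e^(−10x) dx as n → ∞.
I(n) ~ (sqrt(2π·n) / 10) · (n/(10e))^(n)

Write the integrand as exp(n ln x − 10x) and set f(x) = n ln x − 10x. Then f'(x) = n/x − 10 = 0 at x* = n/10, and f''(x*) = −n/x*^2 = −10^2/(n). Laplace's method (interior maximum) gives
  I(n) ~ e^(f(x*)) · sqrt(2π / |f''(x*)|)
        = exp(n ln(n/10) − n) · sqrt(2π · n / 10^2)
        = (n/10)^(n) e^(−n) · sqrt(2π·n) / 10
        = (sqrt(2π·n) / 10) · (n/(10e))^(n).
This matches Γ(n+1)/10^(n+1) with Stirling applied to Γ.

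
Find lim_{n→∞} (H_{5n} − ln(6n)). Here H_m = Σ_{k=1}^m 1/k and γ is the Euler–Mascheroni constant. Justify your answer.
lim = ln(5/6) + γ

By Euler-Maclaurin, H_m = ln m + γ + O(1/m). So
  H_{5n} − ln(6n) = ln(5n) + γ − ln(6n) + O(1/n)
                       = ln(5/6) + γ + O(1/n).
Hence the limit is ln(5/6) + γ.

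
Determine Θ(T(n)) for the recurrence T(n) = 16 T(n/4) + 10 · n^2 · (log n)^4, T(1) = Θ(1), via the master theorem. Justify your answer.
T(n) = Θ(n^2 · (log n)^5)

Here log_4 16 = 2 and f(n) = 10 · n^2 · (log n)^4 = Θ(n^(log_4 16) · (log n)^4). This is the extended Case 2 of the master theorem (f matches the critical exponent up to log factors), giving T(n) = Θ(n^(log_4 16) · (log n)^(4+1)) = Θ(n^2 · (log n)^5).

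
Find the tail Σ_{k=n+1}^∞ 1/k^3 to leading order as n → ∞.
Σ_{k>n} 1/k^3 ~ 1/(2 · n^2)

Compare to the integral: ∫_{n}^∞ x^(−3) dx = [−x^(−2)/2]_{n}^∞ = 1/((3−1)·n^2). Euler-Maclaurin then gives
  Σ_{k>n} 1/k^3 = ∫_{n}^∞ dx/x^3 − 1/(2·n^3) + O(1/n^4).
(Equivalently this is ζ(3) − Σ_{k≤n} 1/k^3.)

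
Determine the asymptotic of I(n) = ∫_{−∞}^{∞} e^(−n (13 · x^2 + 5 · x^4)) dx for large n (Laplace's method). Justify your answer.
I(n) ~ sqrt(π/(13n))

φ(x) = 13 · x^2 + 5 · x^4 has its unique global minimum at x* = 0 (since φ'(x) = 26x + 20x^3 = 0 only at x = 0 for real x with both coefficients positive, and φ → ∞ as |x| → ∞). At x* = 0, φ(0) = 0 and φ''(0) = 26. Laplace's method then gives
  I(n) ~ sqrt(2π / (n · φ''(0))) · e^(−n φ(0)) = sqrt(2π / (26n)) = sqrt(π/(13n)).
The 5 · x^4 term contributes only at subleading order (an O(1/n) relative correction).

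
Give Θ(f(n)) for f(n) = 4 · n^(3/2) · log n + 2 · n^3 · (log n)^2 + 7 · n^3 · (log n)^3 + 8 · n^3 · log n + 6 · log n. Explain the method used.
f(n) ∈ Θ(n^3 · (log n)^3)

Compare the terms by growth order. For large n, n^a · (log n)^b dominates n^a' · (log n)^b' iff a > a', or (a = a' and b > b'). Ranking the 5 terms shows the dominant one is 7 · n^3 · (log n)^3. Hence f(n) ∈ Θ(n^3 · (log n)^3).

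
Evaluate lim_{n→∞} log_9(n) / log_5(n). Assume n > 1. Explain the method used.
lim = ln(5) / ln(9) = log_9(5)

Change of base: log_9(n) = ln n / ln 9 and log_5(n) = ln n / ln 5. The ratio is (ln n / ln 9) · (ln 5 / ln n) = ln 5 / ln 9, a constant independent of n. So the limit is ln 5 / ln 9 = log_9(5).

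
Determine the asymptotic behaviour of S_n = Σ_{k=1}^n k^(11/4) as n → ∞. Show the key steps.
S_n ~ (4/15) · n^(15/4)

Integral comparison: Σ_{k=1}^n k^(11/4) = ∫_0^n x^(11/4) dx + O(n^(11/4)). The integral is n^(1 + 11/4) / (1 + 11/4) = n^((11+4)/4) / ((11+4)/4) = (4/15) · n^(15/4).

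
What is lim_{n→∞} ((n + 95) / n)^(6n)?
lim = e^570

Rewrite as (1 + 95/n)^(6n). By the standard limit (1 + x/n)^n → e^x, we have (1 + 95/n)^n → e^95, and raising to the 6th power gives e^570.
More precisely, ln[(1 + 95/n)^(6n)] = 6n · ln(1 + 95/n) = 6n · (95/n + O(1/n^2)) = 570 + O(1/n) → 570.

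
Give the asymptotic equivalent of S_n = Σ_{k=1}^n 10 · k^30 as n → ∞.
S_n ~ 10 · n^31 / 31

By integral comparison (Euler-Maclaurin), Σ_{k=1}^n 10 · k^30 = 10 · ∫_0^n x^30 dx + O(n^30) = 10 · n^31/31 + O(n^30). (Equivalently, Faulhaber's formula gives the same leading term.)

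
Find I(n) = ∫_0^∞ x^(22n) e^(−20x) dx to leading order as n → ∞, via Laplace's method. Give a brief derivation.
I(n) ~ (sqrt(2π·22n) / 20) · (22n/(20e))^(22n)

Write the integrand as exp(22n ln x − 20x) and set f(x) = 22n ln x − 20x. Then f'(x) = 22n/x − 20 = 0 at x* = 22n/20, and f''(x*) = −22n/x*^2 = −20^2/(22n). Laplace's method (interior maximum) gives
  I(n) ~ e^(f(x*)) · sqrt(2π / |f''(x*)|)
        = exp(22n ln(22n/20) − 22n) · sqrt(2π · 22n / 20^2)
        = (22n/20)^(22n) e^(−22n) · sqrt(2π·22n) / 20
        = (sqrt(2π·22n) / 20) · (22n/(20e))^(22n).
This matches Γ(22n+1)/20^(22n+1) with Stirling applied to Γ.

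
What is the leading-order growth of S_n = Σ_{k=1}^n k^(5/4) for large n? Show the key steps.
S_n ~ (4/9) · n^(9/4)

Integral comparison: Σ_{k=1}^n k^(5/4) = ∫_0^n x^(5/4) dx + O(n^(5/4)). The integral is n^(1 + 5/4) / (1 + 5/4) = n^((5+4)/4) / ((5+4)/4) = (4/9) · n^(9/4).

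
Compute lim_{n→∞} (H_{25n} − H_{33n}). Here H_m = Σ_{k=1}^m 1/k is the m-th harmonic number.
lim = ln(25/33)

Euler-Maclaurin gives H_m = ln m + γ + 1/(2m) + O(1/m^2). The γ and O(1/m) terms cancel in the difference:
  H_{25n} − H_{33n} = ln(25n) − ln(33n) + O(1/n) = ln(25/33) + O(1/n).
Hence the limit is ln(25/33).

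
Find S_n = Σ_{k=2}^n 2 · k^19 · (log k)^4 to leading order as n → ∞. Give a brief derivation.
S_n ~ n^20 · (log n)^4 / 10

By integral comparison, S_n = ∫_1^n 2 · x^19 · (log x)^4 dx + O(n^19 · (log n)^4). For the integral, the leading term of ∫_1^n x^19 (log x)^4 dx is n^20/20 · (log n)^4 (by repeated integration by parts; each step lowers the log-exponent and produces a relatively O(1/log n) correction). Hence S_n ~ n^20 · (log n)^4 / 10.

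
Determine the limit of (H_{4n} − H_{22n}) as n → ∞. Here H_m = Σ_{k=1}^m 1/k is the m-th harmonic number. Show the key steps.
lim = ln(4/22) = ln(2/11)

Euler-Maclaurin gives H_m = ln m + γ + 1/(2m) + O(1/m^2). The γ and O(1/m) terms cancel in the difference:
  H_{4n} − H_{22n} = ln(4n) − ln(22n) + O(1/n) = ln(4/22) + O(1/n).
Hence the limit is ln(4/22) = ln(2/11).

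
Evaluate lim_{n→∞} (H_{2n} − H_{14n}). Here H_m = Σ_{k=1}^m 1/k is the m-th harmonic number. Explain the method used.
lim = ln(2/14) = −ln 7

Euler-Maclaurin gives H_m = ln m + γ + 1/(2m) + O(1/m^2). The γ and O(1/m) terms cancel in the difference:
  H_{2n} − H_{14n} = ln(2n) − ln(14n) + O(1/n) = ln(2/14) + O(1/n).
Hence the limit is ln(2/14) = −ln 7.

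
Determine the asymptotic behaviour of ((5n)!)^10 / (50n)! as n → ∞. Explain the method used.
((5n)!)^10/(50n)! ~ ((2π·5n)^(9/2) / sqrt(10)) · 10^(−10·5n)  →  0

Write N = 5n. Stirling: N! ~ sqrt(2π N)(N/e)^N and (10N)! ~ sqrt(2π·10N)·(10N/e)^(10N).
  (N!)^10/(10N)! ~ (2π N)^(10/2) (N/e)^(10N) / [sqrt(2π·10N) (10N/e)^(10N)]
     = (2π N)^(10/2) / sqrt(2π·10N) · (N/(10N))^(10N)
     = (2π N)^((10−1)/2) / sqrt(10) · 10^(−10N).
Since 10^10 > 1, the factor 10^(−10N) decays exponentially, so the ratio → 0. Substituting N = 5n gives the stated form.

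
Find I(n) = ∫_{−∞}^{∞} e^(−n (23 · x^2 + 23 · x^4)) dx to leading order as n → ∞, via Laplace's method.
I(n) ~ sqrt(π/(23n))

φ(x) = 23 · x^2 + 23 · x^4 has its unique global minimum at x* = 0 (since φ'(x) = 46x + 92x^3 = 0 only at x = 0 for real x with both coefficients positive, and φ → ∞ as |x| → ∞). At x* = 0, φ(0) = 0 and φ''(0) = 46. Laplace's method then gives
  I(n) ~ sqrt(2π / (n · φ''(0))) · e^(−n φ(0)) = sqrt(2π / (46n)) = sqrt(π/(23n)).
The 23 · x^4 term contributes only at subleading order (an O(1/n) relative correction).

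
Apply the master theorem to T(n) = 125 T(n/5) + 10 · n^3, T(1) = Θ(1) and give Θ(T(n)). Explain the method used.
T(n) = Θ(n^3 log n)

log_5 125 = 3, and f(n) = 10 · n^3 = Θ(n^(log_5 125)). This is Case 2 of the master theorem: T(n) = Θ(f(n) · log n) = Θ(n^3 log n).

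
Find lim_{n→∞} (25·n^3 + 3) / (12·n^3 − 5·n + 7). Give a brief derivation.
lim = 25/12

For large n the leading n^3 terms dominate both numerator and denominator. Dividing top and bottom by n^3, every other term tends to 0, leaving 25/12.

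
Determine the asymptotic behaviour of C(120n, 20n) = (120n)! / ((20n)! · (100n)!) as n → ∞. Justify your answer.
C(120n, 20n) ~ (46656/3125)^(20n) · sqrt(3/(5π·20n))

Write N = 20n. Apply Stirling to each factorial:
  (6N)! ~ sqrt(2π·6N) · (6N/e)^(6N),
  N! ~ sqrt(2π N) · (N/e)^N,
  (5N)! ~ sqrt(2π·5N) · (5N/e)^(5N).
The exponential factors combine to (6N)^(6N) / (N^N · (5N)^(5N)) = 6^(6N)/5^(5N) = (6^6/5^5)^N = (46656/3125)^N.
The square-root prefactors combine to sqrt(2π·6N) / (sqrt(2π N)·sqrt(2π·5N)) = sqrt(6 / (2π·5·N)) = sqrt(3/(5π·20n)).
Substituting N = 20n: C(120n, 20n) ~ (46656/3125)^(20n) · sqrt(3/(5π·20n)).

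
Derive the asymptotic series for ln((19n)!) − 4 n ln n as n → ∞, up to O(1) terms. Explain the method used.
ln((19n)!) − 4 n ln n = 15 n ln n + 19(ln 19 − 1) n + (1/2) ln(2π·19n) + O(1/n)

Stirling: ln((19n)!) = 19n ln(19n) − 19n + (1/2) ln(2π·19n) + O(1/n).
Expand 19n ln(19n) = 19n (ln n + ln 19) = 19n ln n + 19n ln 19.
Subtract 4n ln n: leading term is (19 − 4) n ln n = 15 n ln n. The next term is 19n ln 19 − 19n = 19(ln 19 − 1) n. Then the (1/2) ln(2π·19n) correction.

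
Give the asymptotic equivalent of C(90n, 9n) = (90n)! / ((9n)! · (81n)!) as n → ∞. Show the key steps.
C(90n, 9n) ~ (10000000000/387420489)^(9n) · sqrt(5/(9π·9n))

Write N = 9n. Apply Stirling to each factorial:
  (10N)! ~ sqrt(2π·10N) · (10N/e)^(10N),
  N! ~ sqrt(2π N) · (N/e)^N,
  (9N)! ~ sqrt(2π·9N) · (9N/e)^(9N).
The exponential factors combine to (10N)^(10N) / (N^N · (9N)^(9N)) = 10^(10N)/9^(9N) = (10^10/9^9)^N = (10000000000/387420489)^N.
The square-root prefactors combine to sqrt(2π·10N) / (sqrt(2π N)·sqrt(2π·9N)) = sqrt(10 / (2π·9·N)) = sqrt(5/(9π·9n)).
Substituting N = 9n: C(90n, 9n) ~ (10000000000/387420489)^(9n) · sqrt(5/(9π·9n)).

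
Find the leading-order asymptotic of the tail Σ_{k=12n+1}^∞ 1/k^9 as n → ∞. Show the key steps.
Σ_{k>12n} 1/k^9 ~ 1/(8 · (12n)^8)

Compare to the integral: ∫_{12n}^∞ x^(−9) dx = [−x^(−8)/8]_{12n}^∞ = 1/((9−1)·(12n)^8). Euler-Maclaurin then gives
  Σ_{k>12n} 1/k^9 = ∫_{12n}^∞ dx/x^9 − 1/(2·(12n)^9) + O(1/(12n)^10).
(Equivalently this is ζ(9) − Σ_{k≤12n} 1/k^9.)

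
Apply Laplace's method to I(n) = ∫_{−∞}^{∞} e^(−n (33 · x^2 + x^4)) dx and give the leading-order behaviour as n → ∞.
I(n) ~ sqrt(π/(33n))

φ(x) = 33 · x^2 + x^4 has its unique global minimum at x* = 0 (since φ'(x) = 66x + 4x^3 = 0 only at x = 0 for real x with both coefficients positive, and φ → ∞ as |x| → ∞). At x* = 0, φ(0) = 0 and φ''(0) = 66. Laplace's method then gives
  I(n) ~ sqrt(2π / (n · φ''(0))) · e^(−n φ(0)) = sqrt(2π / (66n)) = sqrt(π/(33n)).
The x^4 term contributes only at subleading order (an O(1/n) relative correction).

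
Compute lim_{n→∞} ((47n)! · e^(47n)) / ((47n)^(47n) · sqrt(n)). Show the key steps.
lim = sqrt(2π·47)

Stirling: (47n)! ~ sqrt(2π·47n) · (47n/e)^(47n). Hence
  (47n)! · e^(47n) / (47n)^(47n) ~ sqrt(2π·47n).
Dividing by sqrt(n): sqrt(2π·47n) / sqrt(n) = sqrt(2π·47) · n^((1−1)/2), so the limit is sqrt(2π·47).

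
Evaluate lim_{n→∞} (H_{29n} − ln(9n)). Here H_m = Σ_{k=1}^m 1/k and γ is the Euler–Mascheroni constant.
lim = ln(29/9) + γ

By Euler-Maclaurin, H_m = ln m + γ + O(1/m). So
  H_{29n} − ln(9n) = ln(29n) + γ − ln(9n) + O(1/n)
                       = ln(29/9) + γ + O(1/n).
Hence the limit is ln(29/9) + γ.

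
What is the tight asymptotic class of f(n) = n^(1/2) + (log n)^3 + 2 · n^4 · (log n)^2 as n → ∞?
f(n) ∈ Θ(n^4 · (log n)^2)

Compare the terms by growth order. For large n, n^a · (log n)^b dominates n^a' · (log n)^b' iff a > a', or (a = a' and b > b'). Ranking the 3 terms shows the dominant one is 2 · n^4 · (log n)^2. Hence f(n) ∈ Θ(n^4 · (log n)^2).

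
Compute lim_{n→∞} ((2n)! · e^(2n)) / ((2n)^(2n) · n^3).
lim = 0

Stirling: (2n)! ~ sqrt(2π·2n) · (2n/e)^(2n). Hence
  (2n)! · e^(2n) / (2n)^(2n) ~ sqrt(2π·2n).
Dividing by n^3: sqrt(2π·2n) / n^3 = sqrt(2π·2) · n^((1−6)/2), so the expression behaves like sqrt(2π·2) · n^((1−6)/2) → 0.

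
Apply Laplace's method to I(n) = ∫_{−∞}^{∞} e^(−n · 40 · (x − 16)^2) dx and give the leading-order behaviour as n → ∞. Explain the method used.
I(n) = sqrt(π/(40n))

Here φ(x) = 40 · (x − 16)^2 has its unique minimum at x* = 16 with φ(x*) = 0 and φ''(x*) = 80. Laplace's method gives
  I(n) ~ e^(−n φ(x*)) · sqrt(2π / (n · φ''(x*))) = sqrt(2π / (80n)) = sqrt(π/(40n)).
This is exact: substituting u = (x − 16)·sqrt(40n) gives I(n) = (1/sqrt(40n)) ∫_{−∞}^{∞} e^(−u^2) du = sqrt(π/(40n)).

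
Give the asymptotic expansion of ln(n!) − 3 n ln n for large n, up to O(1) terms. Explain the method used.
ln(n!) − 3 n ln n = −2 n ln n − n + (1/2) ln(2π n) + O(1/n)

Stirling: ln((n)!) = n ln(n) − n + (1/2) ln(2π·n) + O(1/n).
Here n ln(n) = n ln n.
Subtract 3n ln n: leading term is (1 − 3) n ln n = −2 n ln n. The next term is −n. Then the (1/2) ln(2π·n) correction.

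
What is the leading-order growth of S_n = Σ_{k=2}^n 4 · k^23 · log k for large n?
S_n ~ n^24 log n / 6 − n^24 / 144

By integral comparison, S_n = ∫_1^n 4 · x^23 · log x dx + O(n^23 · log n). For the integral, ∫ x^23 log x dx = n^24 log n / 24 − n^24/576 (integration by parts). Hence S_n ~ n^24 log n / 6 − n^24 / 144.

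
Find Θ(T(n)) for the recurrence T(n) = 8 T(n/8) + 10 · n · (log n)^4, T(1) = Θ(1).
T(n) = Θ(n · (log n)^5)

Here log_8 8 = 1 and f(n) = 10 · n · (log n)^4 = Θ(n^(log_8 8) · (log n)^4). This is the extended Case 2 of the master theorem (f matches the critical exponent up to log factors), giving T(n) = Θ(n^(log_8 8) · (log n)^(4+1)) = Θ(n · (log n)^5).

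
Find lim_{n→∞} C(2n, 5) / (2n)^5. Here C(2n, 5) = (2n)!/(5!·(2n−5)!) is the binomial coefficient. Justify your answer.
lim = 1/5! = 1/120

With N = 2n → ∞: C(N, 5) / N^5 = [N(N−1)…(N−4)] / (5! · N^5) = (1/5!) · 1 · (1 − 1/(2n)) · (1 − 2/(2n)) · (1 − 3/(2n)) · (1 − 4/(2n)). Each factor → 1 as N → ∞, so the limit is 1/5! = 1/120.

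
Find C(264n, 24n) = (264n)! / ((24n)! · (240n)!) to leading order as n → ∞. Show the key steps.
C(264n, 24n) ~ (285311670611/10000000000)^(24n) · sqrt(11/(20π·24n))

Write N = 24n. Apply Stirling to each factorial:
  (11N)! ~ sqrt(2π·11N) · (11N/e)^(11N),
  N! ~ sqrt(2π N) · (N/e)^N,
  (10N)! ~ sqrt(2π·10N) · (10N/e)^(10N).
The exponential factors combine to (11N)^(11N) / (N^N · (10N)^(10N)) = 11^(11N)/10^(10N) = (11^11/10^10)^N = (285311670611/10000000000)^N.
The square-root prefactors combine to sqrt(2π·11N) / (sqrt(2π N)·sqrt(2π·10N)) = sqrt(11 / (2π·10·N)) = sqrt(11/(20π·24n)).
Substituting N = 24n: C(264n, 24n) ~ (285311670611/10000000000)^(24n) · sqrt(11/(20π·24n)).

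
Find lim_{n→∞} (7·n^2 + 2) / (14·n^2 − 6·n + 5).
lim = 7/14 = 1/2

For large n the leading n^2 terms dominate both numerator and denominator. Dividing top and bottom by n^2, every other term tends to 0, leaving 7/14 = 1/2.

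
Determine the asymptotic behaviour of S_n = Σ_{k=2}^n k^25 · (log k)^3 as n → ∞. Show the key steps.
S_n ~ n^26 · (log n)^3 / 26

By integral comparison, S_n = ∫_1^n x^25 · (log x)^3 dx + O(n^25 · (log n)^3). For the integral, the leading term of ∫_1^n x^25 (log x)^3 dx is n^26/26 · (log n)^3 (by repeated integration by parts; each step lowers the log-exponent and produces a relatively O(1/log n) correction). Hence S_n ~ n^26 · (log n)^3 / 26.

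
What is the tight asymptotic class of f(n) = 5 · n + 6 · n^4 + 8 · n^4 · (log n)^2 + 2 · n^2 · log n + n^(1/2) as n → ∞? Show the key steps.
f(n) ∈ Θ(n^4 · (log n)^2)

Compare the terms by growth order. For large n, n^a · (log n)^b dominates n^a' · (log n)^b' iff a > a', or (a = a' and b > b'). Ranking the 5 terms shows the dominant one is 8 · n^4 · (log n)^2. Hence f(n) ∈ Θ(n^4 · (log n)^2).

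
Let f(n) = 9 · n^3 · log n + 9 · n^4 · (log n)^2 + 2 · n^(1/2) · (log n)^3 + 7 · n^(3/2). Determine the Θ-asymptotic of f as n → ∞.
f(n) ∈ Θ(n^4 · (log n)^2)

Compare the terms by growth order. For large n, n^a · (log n)^b dominates n^a' · (log n)^b' iff a > a', or (a = a' and b > b'). Ranking the 4 terms shows the dominant one is 9 · n^4 · (log n)^2. Hence f(n) ∈ Θ(n^4 · (log n)^2).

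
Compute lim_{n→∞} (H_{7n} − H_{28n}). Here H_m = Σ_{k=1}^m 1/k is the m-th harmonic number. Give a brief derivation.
lim = ln(7/28) = −ln 4

Euler-Maclaurin gives H_m = ln m + γ + 1/(2m) + O(1/m^2). The γ and O(1/m) terms cancel in the difference:
  H_{7n} − H_{28n} = ln(7n) − ln(28n) + O(1/n) = ln(7/28) + O(1/n).
Hence the limit is ln(7/28) = −ln 4.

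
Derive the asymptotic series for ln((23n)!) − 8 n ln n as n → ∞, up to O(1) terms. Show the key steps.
ln((23n)!) − 8 n ln n = 15 n ln n + 23(ln 23 − 1) n + (1/2) ln(2π·23n) + O(1/n)

Stirling: ln((23n)!) = 23n ln(23n) − 23n + (1/2) ln(2π·23n) + O(1/n).
Expand 23n ln(23n) = 23n (ln n + ln 23) = 23n ln n + 23n ln 23.
Subtract 8n ln n: leading term is (23 − 8) n ln n = 15 n ln n. The next term is 23n ln 23 − 23n = 23(ln 23 − 1) n. Then the (1/2) ln(2π·23n) correction.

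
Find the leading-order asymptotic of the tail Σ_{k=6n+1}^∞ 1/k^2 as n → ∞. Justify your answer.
Σ_{k>6n} 1/k^2 ~ 1/(1 · (6n))

Compare to the integral: ∫_{6n}^∞ x^(−2) dx = [−x^(−1)/1]_{6n}^∞ = 1/((2−1)·(6n)). Euler-Maclaurin then gives
  Σ_{k>6n} 1/k^2 = ∫_{6n}^∞ dx/x^2 − 1/(2·(6n)^2) + O(1/(6n)^3).
(Equivalently this is ζ(2) − Σ_{k≤6n} 1/k^2.)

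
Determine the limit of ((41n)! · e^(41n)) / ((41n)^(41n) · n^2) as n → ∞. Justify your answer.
lim = 0

Stirling: (41n)! ~ sqrt(2π·41n) · (41n/e)^(41n). Hence
  (41n)! · e^(41n) / (41n)^(41n) ~ sqrt(2π·41n).
Dividing by n^2: sqrt(2π·41n) / n^2 = sqrt(2π·41) · n^((1−4)/2), so the expression behaves like sqrt(2π·41) · n^((1−4)/2) → 0.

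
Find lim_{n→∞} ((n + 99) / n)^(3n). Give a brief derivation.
lim = e^297

Rewrite as (1 + 99/n)^(3n). By the standard limit (1 + x/n)^n → e^x, we have (1 + 99/n)^n → e^99, and raising to the 3rd power gives e^297.
More precisely, ln[(1 + 99/n)^(3n)] = 3n · ln(1 + 99/n) = 3n · (99/n + O(1/n^2)) = 297 + O(1/n) → 297.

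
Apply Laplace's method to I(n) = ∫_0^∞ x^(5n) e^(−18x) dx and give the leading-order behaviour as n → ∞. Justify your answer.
I(n) ~ (sqrt(2π·5n) / 18) · (5n/(18e))^(5n)

Write the integrand as exp(5n ln x − 18x) and set f(x) = 5n ln x − 18x. Then f'(x) = 5n/x − 18 = 0 at x* = 5n/18, and f''(x*) = −5n/x*^2 = −18^2/(5n). Laplace's method (interior maximum) gives
  I(n) ~ e^(f(x*)) · sqrt(2π / |f''(x*)|)
        = exp(5n ln(5n/18) − 5n) · sqrt(2π · 5n / 18^2)
        = (5n/18)^(5n) e^(−5n) · sqrt(2π·5n) / 18
        = (sqrt(2π·5n) / 18) · (5n/(18e))^(5n).
This matches Γ(5n+1)/18^(5n+1) with Stirling applied to Γ.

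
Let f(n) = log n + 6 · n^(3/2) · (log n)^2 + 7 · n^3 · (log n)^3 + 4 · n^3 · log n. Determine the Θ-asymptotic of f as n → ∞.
f(n) ∈ Θ(n^3 · (log n)^3)

Compare the terms by growth order. For large n, n^a · (log n)^b dominates n^a' · (log n)^b' iff a > a', or (a = a' and b > b'). Ranking the 4 terms shows the dominant one is 7 · n^3 · (log n)^3. Hence f(n) ∈ Θ(n^3 · (log n)^3).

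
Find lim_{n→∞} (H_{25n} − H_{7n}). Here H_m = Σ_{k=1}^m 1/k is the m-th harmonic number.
lim = ln(25/7)

Euler-Maclaurin gives H_m = ln m + γ + 1/(2m) + O(1/m^2). The γ and O(1/m) terms cancel in the difference:
  H_{25n} − H_{7n} = ln(25n) − ln(7n) + O(1/n) = ln(25/7) + O(1/n).
Hence the limit is ln(25/7).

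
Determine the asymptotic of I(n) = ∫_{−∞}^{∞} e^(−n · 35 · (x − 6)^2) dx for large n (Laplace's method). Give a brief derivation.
I(n) = sqrt(π/(35n))

Here φ(x) = 35 · (x − 6)^2 has its unique minimum at x* = 6 with φ(x*) = 0 and φ''(x*) = 70. Laplace's method gives
  I(n) ~ e^(−n φ(x*)) · sqrt(2π / (n · φ''(x*))) = sqrt(2π / (70n)) = sqrt(π/(35n)).
This is exact: substituting u = (x − 6)·sqrt(35n) gives I(n) = (1/sqrt(35n)) ∫_{−∞}^{∞} e^(−u^2) du = sqrt(π/(35n)).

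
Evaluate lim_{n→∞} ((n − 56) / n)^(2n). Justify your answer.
lim = e^(−112)

Rewrite as (1 − 56/n)^(2n). By the standard limit (1 + x/n)^n → e^x, we have (1 − 56/n)^n → e^(−56), and raising to the 2nd power gives e^(−112).
More precisely, ln[(1 − 56/n)^(2n)] = 2n · ln(1 − 56/n) = 2n · (-56/n + O(1/n^2)) = -112 + O(1/n) → -112.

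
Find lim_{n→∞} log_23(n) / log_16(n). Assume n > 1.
lim = ln(16) / ln(23) = log_23(16)

Change of base: log_23(n) = ln n / ln 23 and log_16(n) = ln n / ln 16. The ratio is (ln n / ln 23) · (ln 16 / ln n) = ln 16 / ln 23, a constant independent of n. So the limit is ln 16 / ln 23 = log_23(16).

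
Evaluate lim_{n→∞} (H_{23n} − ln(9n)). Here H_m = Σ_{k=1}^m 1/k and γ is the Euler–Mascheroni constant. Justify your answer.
lim = ln(23/9) + γ

By Euler-Maclaurin, H_m = ln m + γ + O(1/m). So
  H_{23n} − ln(9n) = ln(23n) + γ − ln(9n) + O(1/n)
                       = ln(23/9) + γ + O(1/n).
Hence the limit is ln(23/9) + γ.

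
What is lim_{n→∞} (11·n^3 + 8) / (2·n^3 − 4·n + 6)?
lim = 11/2

For large n the leading n^3 terms dominate both numerator and denominator. Dividing top and bottom by n^3, every other term tends to 0, leaving 11/2.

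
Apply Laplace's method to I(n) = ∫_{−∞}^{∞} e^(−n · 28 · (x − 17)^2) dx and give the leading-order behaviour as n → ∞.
I(n) = sqrt(π/(28n))

Here φ(x) = 28 · (x − 17)^2 has its unique minimum at x* = 17 with φ(x*) = 0 and φ''(x*) = 56. Laplace's method gives
  I(n) ~ e^(−n φ(x*)) · sqrt(2π / (n · φ''(x*))) = sqrt(2π / (56n)) = sqrt(π/(28n)).
This is exact: substituting u = (x − 17)·sqrt(28n) gives I(n) = (1/sqrt(28n)) ∫_{−∞}^{∞} e^(−u^2) du = sqrt(π/(28n)).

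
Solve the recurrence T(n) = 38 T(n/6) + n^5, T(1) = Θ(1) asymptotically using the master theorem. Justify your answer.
T(n) = Θ(n^5)

log_6 38 ≈ 2.030. f(n) = n^5 dominates n^(log_6 38) since 5 > 2.030, and the regularity condition a·f(n/b) = 38·(n/6)^5 = (38/7776)·n^5 ≤ c·f(n) holds with c = 38/7776 ≈ 0.00489 < 1. So this is Case 3: T(n) = Θ(f(n)) = Θ(n^5).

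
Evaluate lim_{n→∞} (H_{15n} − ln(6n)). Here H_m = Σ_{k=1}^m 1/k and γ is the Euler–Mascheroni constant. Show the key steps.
lim = ln(5/2) + γ

By Euler-Maclaurin, H_m = ln m + γ + O(1/m). So
  H_{15n} − ln(6n) = ln(15n) + γ − ln(6n) + O(1/n)
                       = ln(15/6) + γ + O(1/n).
Hence the limit is ln(15/6) + γ (= ln(5/2)).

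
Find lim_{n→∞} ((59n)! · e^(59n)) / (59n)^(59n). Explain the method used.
lim = ∞

Stirling: (59n)! ~ sqrt(2π·59n) · (59n/e)^(59n). Hence
  (59n)! · e^(59n) / (59n)^(59n) ~ sqrt(2π·59n) = sqrt(2π·59) · sqrt(n) → ∞.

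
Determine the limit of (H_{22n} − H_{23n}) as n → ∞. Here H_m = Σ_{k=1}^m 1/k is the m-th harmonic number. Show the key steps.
lim = ln(22/23)

Euler-Maclaurin gives H_m = ln m + γ + 1/(2m) + O(1/m^2). The γ and O(1/m) terms cancel in the difference:
  H_{22n} − H_{23n} = ln(22n) − ln(23n) + O(1/n) = ln(22/23) + O(1/n).
Hence the limit is ln(22/23).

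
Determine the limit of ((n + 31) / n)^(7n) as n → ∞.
lim = e^217

Rewrite as (1 + 31/n)^(7n). By the standard limit (1 + x/n)^n → e^x, we have (1 + 31/n)^n → e^31, and raising to the 7th power gives e^217.
More precisely, ln[(1 + 31/n)^(7n)] = 7n · ln(1 + 31/n) = 7n · (31/n + O(1/n^2)) = 217 + O(1/n) → 217.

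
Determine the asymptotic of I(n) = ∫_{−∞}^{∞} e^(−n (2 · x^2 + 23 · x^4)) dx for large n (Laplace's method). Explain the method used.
I(n) ~ sqrt(π/(2n))

φ(x) = 2 · x^2 + 23 · x^4 has its unique global minimum at x* = 0 (since φ'(x) = 4x + 92x^3 = 0 only at x = 0 for real x with both coefficients positive, and φ → ∞ as |x| → ∞). At x* = 0, φ(0) = 0 and φ''(0) = 4. Laplace's method then gives
  I(n) ~ sqrt(2π / (n · φ''(0))) · e^(−n φ(0)) = sqrt(2π / (4n)) = sqrt(π/(2n)).
The 23 · x^4 term contributes only at subleading order (an O(1/n) relative correction).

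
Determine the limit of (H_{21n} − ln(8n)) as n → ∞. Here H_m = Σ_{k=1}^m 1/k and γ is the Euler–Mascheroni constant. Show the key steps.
lim = ln(21/8) + γ

By Euler-Maclaurin, H_m = ln m + γ + O(1/m). So
  H_{21n} − ln(8n) = ln(21n) + γ − ln(8n) + O(1/n)
                       = ln(21/8) + γ + O(1/n).
Hence the limit is ln(21/8) + γ.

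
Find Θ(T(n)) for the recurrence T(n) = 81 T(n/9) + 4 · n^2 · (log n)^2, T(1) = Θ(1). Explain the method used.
T(n) = Θ(n^2 · (log n)^3)

Here log_9 81 = 2 and f(n) = 4 · n^2 · (log n)^2 = Θ(n^(log_9 81) · (log n)^2). This is the extended Case 2 of the master theorem (f matches the critical exponent up to log factors), giving T(n) = Θ(n^(log_9 81) · (log n)^(2+1)) = Θ(n^2 · (log n)^3).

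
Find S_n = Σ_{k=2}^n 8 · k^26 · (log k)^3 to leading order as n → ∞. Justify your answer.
S_n ~ 8 · n^27 · (log n)^3 / 27

By integral comparison, S_n = ∫_1^n 8 · x^26 · (log x)^3 dx + O(n^26 · (log n)^3). For the integral, the leading term of ∫_1^n x^26 (log x)^3 dx is n^27/27 · (log n)^3 (by repeated integration by parts; each step lowers the log-exponent and produces a relatively O(1/log n) correction). Hence S_n ~ 8 · n^27 · (log n)^3 / 27.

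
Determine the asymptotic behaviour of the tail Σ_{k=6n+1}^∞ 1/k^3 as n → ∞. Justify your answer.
Σ_{k>6n} 1/k^3 ~ 1/(2 · (6n)^2)

Compare to the integral: ∫_{6n}^∞ x^(−3) dx = [−x^(−2)/2]_{6n}^∞ = 1/((3−1)·(6n)^2). Euler-Maclaurin then gives
  Σ_{k>6n} 1/k^3 = ∫_{6n}^∞ dx/x^3 − 1/(2·(6n)^3) + O(1/(6n)^4).
(Equivalently this is ζ(3) − Σ_{k≤6n} 1/k^3.)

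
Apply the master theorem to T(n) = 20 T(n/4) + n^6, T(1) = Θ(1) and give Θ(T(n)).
T(n) = Θ(n^6)

log_4 20 ≈ 2.161. f(n) = n^6 dominates n^(log_4 20) since 6 > 2.161, and the regularity condition a·f(n/b) = 20·(n/4)^6 = (20/4096)·n^6 ≤ c·f(n) holds with c = 20/4096 ≈ 0.00488 < 1. So this is Case 3: T(n) = Θ(f(n)) = Θ(n^6).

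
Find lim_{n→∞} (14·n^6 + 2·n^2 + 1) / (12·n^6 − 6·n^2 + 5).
lim = 14/12 = 7/6

For large n the leading n^6 terms dominate both numerator and denominator. Dividing top and bottom by n^6, every other term tends to 0, leaving 14/12 = 7/6.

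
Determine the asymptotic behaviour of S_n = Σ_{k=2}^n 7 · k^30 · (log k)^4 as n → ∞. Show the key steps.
S_n ~ 7 · n^31 · (log n)^4 / 31

By integral comparison, S_n = ∫_1^n 7 · x^30 · (log x)^4 dx + O(n^30 · (log n)^4). For the integral, the leading term of ∫_1^n x^30 (log x)^4 dx is n^31/31 · (log n)^4 (by repeated integration by parts; each step lowers the log-exponent and produces a relatively O(1/log n) correction). Hence S_n ~ 7 · n^31 · (log n)^4 / 31.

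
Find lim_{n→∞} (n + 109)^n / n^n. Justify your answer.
lim = e^109

Rewrite as (1 + 109/n)^(n). By the standard limit (1 + x/n)^n → e^x, we have (1 + 109/n)^n → e^109, and raising to the 1st power gives e^109.
More precisely, ln[(1 + 109/n)^(n)] = n · ln(1 + 109/n) = n · (109/n + O(1/n^2)) = 109 + O(1/n) → 109.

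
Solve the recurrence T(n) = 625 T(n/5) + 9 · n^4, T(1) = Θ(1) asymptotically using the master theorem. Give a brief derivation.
T(n) = Θ(n^4 log n)

log_5 625 = 4, and f(n) = 9 · n^4 = Θ(n^(log_5 625)). This is Case 2 of the master theorem: T(n) = Θ(f(n) · log n) = Θ(n^4 log n).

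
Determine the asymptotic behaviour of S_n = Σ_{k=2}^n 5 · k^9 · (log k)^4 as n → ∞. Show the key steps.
S_n ~ n^10 · (log n)^4 / 2

By integral comparison, S_n = ∫_1^n 5 · x^9 · (log x)^4 dx + O(n^9 · (log n)^4). For the integral, the leading term of ∫_1^n x^9 (log x)^4 dx is n^10/10 · (log n)^4 (by repeated integration by parts; each step lowers the log-exponent and produces a relatively O(1/log n) correction). Hence S_n ~ n^10 · (log n)^4 / 2.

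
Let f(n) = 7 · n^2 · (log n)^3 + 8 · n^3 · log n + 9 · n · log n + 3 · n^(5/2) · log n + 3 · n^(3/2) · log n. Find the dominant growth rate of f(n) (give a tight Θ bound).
f(n) ∈ Θ(n^3 · log n)

Compare the terms by growth order. For large n, n^a · (log n)^b dominates n^a' · (log n)^b' iff a > a', or (a = a' and b > b'). Ranking the 5 terms shows the dominant one is 8 · n^3 · log n. Hence f(n) ∈ Θ(n^3 · log n).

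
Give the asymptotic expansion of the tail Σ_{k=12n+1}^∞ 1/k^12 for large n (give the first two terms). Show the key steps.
Σ_{k>12n} 1/k^12 = 1/(11 · (12n)^11) − 1/(2 · (12n)^12) + O(1/(12n)^13)

Compare to the integral: ∫_{12n}^∞ x^(−12) dx = [−x^(−11)/11]_{12n}^∞ = 1/((12−1)·(12n)^11). The Euler-Maclaurin correction adds −f(12n)/2 = −1/(2·(12n)^12). Euler-Maclaurin then gives
  Σ_{k>12n} 1/k^12 = ∫_{12n}^∞ dx/x^12 − 1/(2·(12n)^12) + O(1/(12n)^13).
(Equivalently this is ζ(12) − Σ_{k≤12n} 1/k^12.)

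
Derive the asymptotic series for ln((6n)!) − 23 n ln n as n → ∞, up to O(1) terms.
ln((6n)!) − 23 n ln n = −17 n ln n + 6(ln 6 − 1) n + (1/2) ln(2π·6n) + O(1/n)

Stirling: ln((6n)!) = 6n ln(6n) − 6n + (1/2) ln(2π·6n) + O(1/n).
Expand 6n ln(6n) = 6n (ln n + ln 6) = 6n ln n + 6n ln 6.
Subtract 23n ln n: leading term is (6 − 23) n ln n = −17 n ln n. The next term is 6n ln 6 − 6n = 6(ln 6 − 1) n. Then the (1/2) ln(2π·6n) correction.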